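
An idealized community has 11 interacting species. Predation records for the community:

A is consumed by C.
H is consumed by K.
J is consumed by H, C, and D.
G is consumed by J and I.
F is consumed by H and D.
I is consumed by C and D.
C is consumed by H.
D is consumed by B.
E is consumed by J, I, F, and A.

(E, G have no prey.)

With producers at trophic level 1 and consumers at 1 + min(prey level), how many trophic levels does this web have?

Producers (level 1): E, G.
Following each consumer down to its lowest-level prey: E → I → D → B (levels 1 through 4).
All prey of B (D 3) are at level 3 or above, so B is at level 1 + 3 = 4.
Every consumer has at least one prey at level 3 or below, so none exceeds level 4.

4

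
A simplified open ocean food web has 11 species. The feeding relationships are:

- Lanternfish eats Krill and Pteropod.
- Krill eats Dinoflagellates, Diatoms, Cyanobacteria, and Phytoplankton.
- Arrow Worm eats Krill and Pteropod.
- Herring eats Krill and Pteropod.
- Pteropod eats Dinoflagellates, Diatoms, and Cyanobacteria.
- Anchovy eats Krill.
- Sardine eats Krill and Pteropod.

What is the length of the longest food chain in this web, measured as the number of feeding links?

One longest chain: Dinoflagellates → Pteropod → Sardine.
It has 3 species and 2 links.

2 links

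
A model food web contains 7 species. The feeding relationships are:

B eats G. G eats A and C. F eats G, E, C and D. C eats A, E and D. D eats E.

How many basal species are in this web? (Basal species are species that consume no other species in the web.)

2

Basal species (no prey listed): E, A.
Count: 2.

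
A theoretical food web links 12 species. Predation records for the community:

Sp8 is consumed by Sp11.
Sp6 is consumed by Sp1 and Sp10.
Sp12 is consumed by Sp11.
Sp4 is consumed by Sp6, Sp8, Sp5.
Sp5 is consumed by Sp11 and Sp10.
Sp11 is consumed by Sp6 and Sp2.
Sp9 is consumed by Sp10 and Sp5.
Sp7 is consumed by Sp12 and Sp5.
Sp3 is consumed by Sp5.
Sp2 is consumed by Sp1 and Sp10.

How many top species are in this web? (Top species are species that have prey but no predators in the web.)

2

Top species (has prey, but nothing eats it): Sp10, Sp1.
Count: 2.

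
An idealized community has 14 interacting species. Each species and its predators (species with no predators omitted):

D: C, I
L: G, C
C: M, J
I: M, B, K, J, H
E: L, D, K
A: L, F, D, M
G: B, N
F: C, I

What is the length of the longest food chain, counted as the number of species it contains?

4 species

One longest chain: A → L → C → M.
It has 4 species and 3 links.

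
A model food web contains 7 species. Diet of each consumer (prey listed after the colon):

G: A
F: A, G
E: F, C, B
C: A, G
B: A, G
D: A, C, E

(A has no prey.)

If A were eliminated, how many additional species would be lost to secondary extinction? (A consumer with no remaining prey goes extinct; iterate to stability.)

Remove A.
Round 1: G (all prey gone) → extinct.
Round 2: F (all prey gone), C (all prey gone), B (all prey gone) → extinct.
Round 3: E (all prey gone) → extinct.
Round 4: D (all prey gone) → extinct.
No further losses. Total secondary extinctions: 6.

6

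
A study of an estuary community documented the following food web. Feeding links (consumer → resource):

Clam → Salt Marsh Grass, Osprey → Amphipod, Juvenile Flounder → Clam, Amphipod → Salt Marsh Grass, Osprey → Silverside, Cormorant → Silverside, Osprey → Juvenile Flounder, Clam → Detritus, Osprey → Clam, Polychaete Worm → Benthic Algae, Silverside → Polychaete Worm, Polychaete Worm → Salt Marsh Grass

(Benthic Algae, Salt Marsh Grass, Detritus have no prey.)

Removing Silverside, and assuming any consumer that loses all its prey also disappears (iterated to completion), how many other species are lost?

1

Remove Silverside.
Round 1: Cormorant (all prey gone) → extinct.
No further losses. Total secondary extinctions: 1.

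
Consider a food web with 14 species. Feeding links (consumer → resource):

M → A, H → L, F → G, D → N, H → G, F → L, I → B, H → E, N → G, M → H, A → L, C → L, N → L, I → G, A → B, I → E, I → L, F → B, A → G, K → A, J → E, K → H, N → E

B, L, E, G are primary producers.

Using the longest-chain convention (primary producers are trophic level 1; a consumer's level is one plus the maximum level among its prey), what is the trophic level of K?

Trophic level 3

B is a producer → level 1.
A eats B (level 1); other prey at levels: L 1, G 1 → level 2.
K eats A (level 2); other prey at levels: H 2 → level 3.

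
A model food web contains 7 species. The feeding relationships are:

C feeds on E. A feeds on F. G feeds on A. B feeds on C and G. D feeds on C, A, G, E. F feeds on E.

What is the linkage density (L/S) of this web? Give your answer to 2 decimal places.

There are L = 10 links among S = 7 species.
L/S = 10/7 = 1.4286 ≈ 1.43.

L/S = 1.43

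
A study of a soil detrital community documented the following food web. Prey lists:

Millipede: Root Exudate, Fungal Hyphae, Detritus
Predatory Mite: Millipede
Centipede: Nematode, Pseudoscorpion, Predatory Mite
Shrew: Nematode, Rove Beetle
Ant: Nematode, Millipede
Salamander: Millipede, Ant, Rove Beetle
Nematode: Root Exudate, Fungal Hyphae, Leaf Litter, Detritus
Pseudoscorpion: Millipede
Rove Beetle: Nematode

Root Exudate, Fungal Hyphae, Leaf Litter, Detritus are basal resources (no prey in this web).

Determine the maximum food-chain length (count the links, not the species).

One longest chain: Root Exudate → Nematode → Rove Beetle → Salamander.
It has 4 species and 3 links.

3 links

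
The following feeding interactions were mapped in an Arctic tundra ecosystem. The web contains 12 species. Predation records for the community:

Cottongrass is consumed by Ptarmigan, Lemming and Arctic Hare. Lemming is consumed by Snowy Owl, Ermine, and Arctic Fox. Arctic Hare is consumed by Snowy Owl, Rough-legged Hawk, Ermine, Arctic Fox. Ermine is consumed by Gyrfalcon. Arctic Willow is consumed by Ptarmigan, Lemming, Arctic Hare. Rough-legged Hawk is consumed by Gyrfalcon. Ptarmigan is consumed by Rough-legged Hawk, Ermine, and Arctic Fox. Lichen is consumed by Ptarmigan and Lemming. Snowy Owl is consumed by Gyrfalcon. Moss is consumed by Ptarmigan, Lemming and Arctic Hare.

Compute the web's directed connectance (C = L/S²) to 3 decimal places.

C = 0.167

The web has S = 12 species and L = 24 feeding links.
C = L / S² = 24 / 144 = 0.1667 ≈ 0.167.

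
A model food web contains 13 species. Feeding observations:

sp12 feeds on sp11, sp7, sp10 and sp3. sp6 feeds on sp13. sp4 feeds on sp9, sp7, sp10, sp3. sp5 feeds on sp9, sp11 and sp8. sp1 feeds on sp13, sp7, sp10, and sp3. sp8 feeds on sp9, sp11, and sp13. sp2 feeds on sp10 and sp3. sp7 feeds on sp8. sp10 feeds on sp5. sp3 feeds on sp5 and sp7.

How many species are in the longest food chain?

5 species

One longest chain: sp9 → sp8 → sp5 → sp3 → sp4.
It has 5 species and 4 links.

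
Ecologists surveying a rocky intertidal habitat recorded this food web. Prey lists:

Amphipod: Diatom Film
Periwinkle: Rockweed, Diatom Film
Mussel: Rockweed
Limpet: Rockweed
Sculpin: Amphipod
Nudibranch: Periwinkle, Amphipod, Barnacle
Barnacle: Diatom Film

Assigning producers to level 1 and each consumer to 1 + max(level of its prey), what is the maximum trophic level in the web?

Producers (level 1): Rockweed, Diatom Film.
Rockweed → Periwinkle → Nudibranch gives Nudibranch level 3.
No species has a prey at level 3, so no species reaches level 4.

3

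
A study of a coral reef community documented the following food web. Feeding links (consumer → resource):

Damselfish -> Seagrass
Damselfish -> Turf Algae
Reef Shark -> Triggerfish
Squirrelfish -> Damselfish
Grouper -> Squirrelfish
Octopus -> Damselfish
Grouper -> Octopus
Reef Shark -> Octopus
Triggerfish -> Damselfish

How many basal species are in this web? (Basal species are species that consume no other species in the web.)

2

Basal species (no prey listed): Turf Algae, Seagrass.
Count: 2.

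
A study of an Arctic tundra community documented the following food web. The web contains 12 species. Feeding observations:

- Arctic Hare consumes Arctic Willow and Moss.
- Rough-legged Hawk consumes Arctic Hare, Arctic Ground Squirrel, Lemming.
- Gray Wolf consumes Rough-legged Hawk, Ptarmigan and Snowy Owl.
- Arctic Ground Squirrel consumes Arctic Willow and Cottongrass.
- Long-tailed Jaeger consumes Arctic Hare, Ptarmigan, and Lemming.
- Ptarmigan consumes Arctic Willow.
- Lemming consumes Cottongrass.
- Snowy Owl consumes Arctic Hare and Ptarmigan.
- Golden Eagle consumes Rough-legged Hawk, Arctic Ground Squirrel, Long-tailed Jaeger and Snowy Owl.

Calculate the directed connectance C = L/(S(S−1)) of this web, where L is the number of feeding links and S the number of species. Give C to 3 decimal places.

C = 0.159

The web has S = 12 species and L = 21 feeding links.
C = L / (S(S−1)) = 21 / 132 = 0.1591 ≈ 0.159.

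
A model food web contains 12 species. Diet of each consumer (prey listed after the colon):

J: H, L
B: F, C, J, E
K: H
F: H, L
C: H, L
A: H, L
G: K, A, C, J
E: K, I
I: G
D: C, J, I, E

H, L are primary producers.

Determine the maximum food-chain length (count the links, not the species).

5 links

One longest chain: H → K → G → I → E → B.
It has 6 species and 5 links.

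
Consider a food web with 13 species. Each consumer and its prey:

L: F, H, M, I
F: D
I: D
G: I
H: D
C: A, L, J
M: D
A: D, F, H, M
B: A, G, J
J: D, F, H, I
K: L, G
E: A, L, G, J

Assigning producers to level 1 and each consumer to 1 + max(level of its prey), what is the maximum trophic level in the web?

4

Producers (level 1): D.
D → F → L → K gives K level 4.
No species has a prey at level 4, so no species reaches level 5.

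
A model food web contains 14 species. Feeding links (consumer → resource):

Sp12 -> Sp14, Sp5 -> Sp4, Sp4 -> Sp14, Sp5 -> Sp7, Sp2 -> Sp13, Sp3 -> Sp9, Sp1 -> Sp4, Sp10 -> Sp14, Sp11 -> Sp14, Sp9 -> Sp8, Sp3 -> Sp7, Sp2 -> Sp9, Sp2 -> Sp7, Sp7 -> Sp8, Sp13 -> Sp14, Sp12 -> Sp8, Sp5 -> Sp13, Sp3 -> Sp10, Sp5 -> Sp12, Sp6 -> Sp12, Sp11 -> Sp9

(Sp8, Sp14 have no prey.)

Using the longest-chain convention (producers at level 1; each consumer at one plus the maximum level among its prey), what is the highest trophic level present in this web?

3

Producers (level 1): Sp8, Sp14.
Sp8 → Sp9 → Sp11 gives Sp11 level 3.
No species has a prey at level 3, so no species reaches level 4.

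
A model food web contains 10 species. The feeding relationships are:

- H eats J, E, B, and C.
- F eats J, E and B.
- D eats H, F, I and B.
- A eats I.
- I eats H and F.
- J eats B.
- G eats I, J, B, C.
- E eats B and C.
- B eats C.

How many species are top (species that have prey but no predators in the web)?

3

Top species (has prey, but nothing eats it): D, G, A.
Count: 3.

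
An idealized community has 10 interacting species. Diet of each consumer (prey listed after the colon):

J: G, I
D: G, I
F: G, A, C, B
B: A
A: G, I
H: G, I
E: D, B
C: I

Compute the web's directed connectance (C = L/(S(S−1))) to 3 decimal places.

The web has S = 10 species and L = 16 feeding links.
C = L / (S(S−1)) = 16 / 90 = 0.1778 ≈ 0.178.

C = 0.178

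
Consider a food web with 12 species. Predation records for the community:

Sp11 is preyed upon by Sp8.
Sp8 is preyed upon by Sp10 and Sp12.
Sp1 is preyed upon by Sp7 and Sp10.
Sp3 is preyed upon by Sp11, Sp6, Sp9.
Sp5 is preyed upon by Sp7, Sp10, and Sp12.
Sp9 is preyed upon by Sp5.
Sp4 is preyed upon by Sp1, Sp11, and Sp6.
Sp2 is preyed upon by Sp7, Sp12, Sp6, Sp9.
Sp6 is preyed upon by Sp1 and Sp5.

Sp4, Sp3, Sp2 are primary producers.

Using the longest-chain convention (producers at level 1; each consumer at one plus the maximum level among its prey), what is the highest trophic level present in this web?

Producers (level 1): Sp4, Sp3, Sp2.
Sp4 → Sp11 → Sp8 → Sp10 gives Sp10 level 4.
No species has a prey at level 4, so no species reaches level 5.

4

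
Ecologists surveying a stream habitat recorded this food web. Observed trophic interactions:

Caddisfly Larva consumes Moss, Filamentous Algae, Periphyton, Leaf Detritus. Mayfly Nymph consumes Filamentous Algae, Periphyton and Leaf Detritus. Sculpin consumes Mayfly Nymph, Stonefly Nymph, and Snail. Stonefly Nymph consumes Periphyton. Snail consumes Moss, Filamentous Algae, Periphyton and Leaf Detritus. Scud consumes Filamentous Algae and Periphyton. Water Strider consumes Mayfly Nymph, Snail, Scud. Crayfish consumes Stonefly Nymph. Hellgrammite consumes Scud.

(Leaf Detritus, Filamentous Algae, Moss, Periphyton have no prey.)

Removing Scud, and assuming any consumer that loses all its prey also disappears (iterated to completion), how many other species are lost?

1

Remove Scud.
Round 1: Hellgrammite (all prey gone) → extinct.
No further losses. Total secondary extinctions: 1.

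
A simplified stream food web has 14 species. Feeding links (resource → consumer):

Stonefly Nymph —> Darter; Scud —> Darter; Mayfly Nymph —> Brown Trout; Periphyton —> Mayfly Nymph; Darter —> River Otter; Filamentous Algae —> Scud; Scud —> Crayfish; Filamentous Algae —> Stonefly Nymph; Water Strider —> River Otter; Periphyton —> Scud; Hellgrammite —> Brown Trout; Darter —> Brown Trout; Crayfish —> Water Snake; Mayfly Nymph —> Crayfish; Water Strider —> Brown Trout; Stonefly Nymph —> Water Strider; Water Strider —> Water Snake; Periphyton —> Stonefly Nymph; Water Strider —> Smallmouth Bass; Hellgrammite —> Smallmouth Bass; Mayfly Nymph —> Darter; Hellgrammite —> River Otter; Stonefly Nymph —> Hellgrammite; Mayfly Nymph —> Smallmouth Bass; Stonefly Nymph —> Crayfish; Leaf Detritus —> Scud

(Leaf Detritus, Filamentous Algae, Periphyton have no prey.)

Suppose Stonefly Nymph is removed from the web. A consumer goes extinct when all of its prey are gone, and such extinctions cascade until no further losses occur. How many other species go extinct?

Remove Stonefly Nymph.
Round 1: Hellgrammite (all prey gone), Water Strider (all prey gone) → extinct.
No further losses. Total secondary extinctions: 2.

2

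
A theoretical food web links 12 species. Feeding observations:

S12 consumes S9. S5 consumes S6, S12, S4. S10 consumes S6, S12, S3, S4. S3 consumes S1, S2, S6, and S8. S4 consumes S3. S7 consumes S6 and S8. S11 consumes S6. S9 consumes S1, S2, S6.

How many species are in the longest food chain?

4 species

One longest chain: S2 → S3 → S4 → S5.
It has 4 species and 3 links.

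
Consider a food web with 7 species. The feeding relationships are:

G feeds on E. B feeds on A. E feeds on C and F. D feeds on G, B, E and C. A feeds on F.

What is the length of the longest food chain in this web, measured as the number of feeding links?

3 links

One longest chain: F → A → B → D.
It has 4 species and 3 links.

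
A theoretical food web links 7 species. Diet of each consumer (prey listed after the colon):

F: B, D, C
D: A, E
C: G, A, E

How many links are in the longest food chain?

One longest chain: A → D → F.
It has 3 species and 2 links.

2 links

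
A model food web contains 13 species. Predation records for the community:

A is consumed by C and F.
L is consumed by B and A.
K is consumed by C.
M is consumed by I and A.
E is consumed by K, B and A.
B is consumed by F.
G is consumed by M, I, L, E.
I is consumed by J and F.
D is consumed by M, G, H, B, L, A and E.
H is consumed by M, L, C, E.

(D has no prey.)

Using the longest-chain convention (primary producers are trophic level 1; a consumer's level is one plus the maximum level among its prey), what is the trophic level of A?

Trophic level 4

D is a producer → level 1.
H eats D → level 2.
M eats H (level 2); other prey at levels: D 1, G 2 → level 3.
A eats M (level 3); other prey at levels: D 1, L 3, E 3 → level 4.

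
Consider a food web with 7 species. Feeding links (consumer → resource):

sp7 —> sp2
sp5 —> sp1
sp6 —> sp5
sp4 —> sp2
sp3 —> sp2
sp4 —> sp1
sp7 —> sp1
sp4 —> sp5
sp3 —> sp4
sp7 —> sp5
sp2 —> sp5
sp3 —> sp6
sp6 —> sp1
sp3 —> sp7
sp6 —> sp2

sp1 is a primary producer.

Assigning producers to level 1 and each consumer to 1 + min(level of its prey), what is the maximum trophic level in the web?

Producers (level 1): sp1.
Following each consumer down to its lowest-level prey: sp1 → sp5 → sp2 (levels 1 through 3).
All prey of sp2 (sp5 2) are at level 2 or above, so sp2 is at level 1 + 2 = 3.
Every consumer has at least one prey at level 2 or below, so none exceeds level 3.

3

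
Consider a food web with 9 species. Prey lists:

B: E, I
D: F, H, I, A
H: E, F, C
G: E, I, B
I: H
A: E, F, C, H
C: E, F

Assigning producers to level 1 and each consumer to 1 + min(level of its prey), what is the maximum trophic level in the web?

Producers (level 1): E, F.
Following each consumer down to its lowest-level prey: E → H → I (levels 1 through 3).
All prey of I (H 2) are at level 2 or above, so I is at level 1 + 2 = 3.
Every consumer has at least one prey at level 2 or below, so none exceeds level 3.

3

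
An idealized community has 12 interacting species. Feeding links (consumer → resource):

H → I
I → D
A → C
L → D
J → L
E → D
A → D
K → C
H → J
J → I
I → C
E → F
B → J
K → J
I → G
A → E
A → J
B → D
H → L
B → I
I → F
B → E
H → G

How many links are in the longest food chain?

One longest chain: D → L → J → A.
It has 4 species and 3 links.

3 links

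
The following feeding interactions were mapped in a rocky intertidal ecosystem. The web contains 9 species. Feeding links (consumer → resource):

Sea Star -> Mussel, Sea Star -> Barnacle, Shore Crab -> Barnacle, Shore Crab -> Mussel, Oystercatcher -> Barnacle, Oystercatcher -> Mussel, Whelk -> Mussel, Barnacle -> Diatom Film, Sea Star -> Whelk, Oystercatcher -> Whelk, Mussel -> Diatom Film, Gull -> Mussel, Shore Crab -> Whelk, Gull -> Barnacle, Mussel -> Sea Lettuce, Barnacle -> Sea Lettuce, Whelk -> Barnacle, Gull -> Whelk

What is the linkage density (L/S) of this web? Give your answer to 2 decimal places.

L/S = 2.00

There are L = 18 links among S = 9 species.
L/S = 18/9 = 2.0000 ≈ 2.00.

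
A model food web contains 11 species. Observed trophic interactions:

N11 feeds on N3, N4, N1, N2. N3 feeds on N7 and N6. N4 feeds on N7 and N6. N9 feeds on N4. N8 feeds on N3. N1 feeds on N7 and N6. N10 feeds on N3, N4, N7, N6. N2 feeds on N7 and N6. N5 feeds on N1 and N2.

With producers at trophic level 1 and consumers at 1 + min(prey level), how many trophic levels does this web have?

3

Producers (level 1): N6, N7.
Following each consumer down to its lowest-level prey: N6 → N3 → N8 (levels 1 through 3).
All prey of N8 (N3 2) are at level 2 or above, so N8 is at level 1 + 2 = 3.
Every consumer has at least one prey at level 2 or below, so none exceeds level 3.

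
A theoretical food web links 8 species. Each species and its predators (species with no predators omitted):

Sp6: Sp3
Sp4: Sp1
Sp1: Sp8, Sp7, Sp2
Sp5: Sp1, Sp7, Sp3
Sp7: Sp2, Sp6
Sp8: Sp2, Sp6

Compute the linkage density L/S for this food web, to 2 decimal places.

There are L = 12 links among S = 8 species.
L/S = 12/8 = 1.5000 ≈ 1.50.

L/S = 1.50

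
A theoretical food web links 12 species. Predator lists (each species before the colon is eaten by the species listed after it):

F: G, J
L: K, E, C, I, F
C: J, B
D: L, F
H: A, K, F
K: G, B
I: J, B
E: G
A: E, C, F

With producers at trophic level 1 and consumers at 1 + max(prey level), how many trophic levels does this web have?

Producers (level 1): D, H.
D → L → F → J gives J level 4.
No species has a prey at level 4, so no species reaches level 5.

4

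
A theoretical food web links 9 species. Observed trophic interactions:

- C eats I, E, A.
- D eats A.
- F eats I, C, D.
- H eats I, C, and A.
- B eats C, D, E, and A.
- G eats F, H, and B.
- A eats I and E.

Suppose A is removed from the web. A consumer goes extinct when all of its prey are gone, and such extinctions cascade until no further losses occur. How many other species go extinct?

Remove A.
Round 1: D (all prey gone) → extinct.
No further losses. Total secondary extinctions: 1.

1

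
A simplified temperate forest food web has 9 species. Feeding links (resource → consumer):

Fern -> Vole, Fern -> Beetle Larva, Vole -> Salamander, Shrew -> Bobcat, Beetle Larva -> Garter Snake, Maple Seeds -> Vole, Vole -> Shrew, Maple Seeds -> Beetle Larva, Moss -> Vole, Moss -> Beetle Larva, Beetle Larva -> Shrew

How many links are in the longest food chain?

One longest chain: Moss → Beetle Larva → Shrew → Bobcat.
It has 4 species and 3 links.

3 links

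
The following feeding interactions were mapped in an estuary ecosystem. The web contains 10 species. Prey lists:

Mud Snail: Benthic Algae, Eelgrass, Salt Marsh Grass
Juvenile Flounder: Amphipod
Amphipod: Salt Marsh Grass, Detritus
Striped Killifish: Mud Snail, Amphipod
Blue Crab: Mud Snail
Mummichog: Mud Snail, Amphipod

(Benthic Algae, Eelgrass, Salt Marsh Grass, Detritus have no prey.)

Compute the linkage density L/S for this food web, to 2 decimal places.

L/S = 1.10

There are L = 11 links among S = 10 species.
L/S = 11/10 = 1.1000 ≈ 1.10.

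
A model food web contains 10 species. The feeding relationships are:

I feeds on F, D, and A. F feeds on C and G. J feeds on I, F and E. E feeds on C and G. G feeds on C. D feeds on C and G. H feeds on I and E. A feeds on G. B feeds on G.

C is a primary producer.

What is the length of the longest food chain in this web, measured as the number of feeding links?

4 links

One longest chain: C → G → F → I → J.
It has 5 species and 4 links.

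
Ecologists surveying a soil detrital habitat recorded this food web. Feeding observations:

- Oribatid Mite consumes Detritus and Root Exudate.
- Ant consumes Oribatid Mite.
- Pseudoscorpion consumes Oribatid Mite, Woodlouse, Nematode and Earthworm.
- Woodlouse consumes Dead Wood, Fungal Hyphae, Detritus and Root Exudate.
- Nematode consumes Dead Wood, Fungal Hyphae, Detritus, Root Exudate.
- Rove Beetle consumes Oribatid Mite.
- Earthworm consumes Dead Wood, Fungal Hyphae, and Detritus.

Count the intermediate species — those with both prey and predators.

4

Intermediate species (has both prey and predators): Woodlouse, Oribatid Mite, Nematode, Earthworm.
Count: 4.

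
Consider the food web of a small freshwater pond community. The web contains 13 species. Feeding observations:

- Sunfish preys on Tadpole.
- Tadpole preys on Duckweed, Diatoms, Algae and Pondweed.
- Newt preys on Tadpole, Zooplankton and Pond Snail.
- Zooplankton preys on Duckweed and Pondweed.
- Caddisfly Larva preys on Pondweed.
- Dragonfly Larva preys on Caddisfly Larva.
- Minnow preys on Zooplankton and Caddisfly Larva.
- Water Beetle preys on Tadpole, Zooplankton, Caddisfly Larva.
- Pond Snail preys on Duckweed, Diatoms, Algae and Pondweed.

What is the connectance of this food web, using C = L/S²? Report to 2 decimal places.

The web has S = 13 species and L = 21 feeding links.
C = L / S² = 21 / 169 = 0.1243 ≈ 0.12.

C = 0.12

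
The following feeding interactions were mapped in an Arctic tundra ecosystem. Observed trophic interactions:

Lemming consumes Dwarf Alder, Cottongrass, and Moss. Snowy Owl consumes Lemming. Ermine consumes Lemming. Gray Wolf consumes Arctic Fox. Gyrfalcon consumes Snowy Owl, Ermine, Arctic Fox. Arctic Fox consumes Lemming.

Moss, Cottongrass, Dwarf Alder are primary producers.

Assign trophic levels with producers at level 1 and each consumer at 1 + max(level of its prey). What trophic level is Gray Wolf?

Moss is a producer → level 1.
Lemming eats Moss (level 1); other prey at levels: Cottongrass 1, Dwarf Alder 1 → level 2.
Arctic Fox eats Lemming → level 3.
Gray Wolf eats Arctic Fox → level 4.

Trophic level 4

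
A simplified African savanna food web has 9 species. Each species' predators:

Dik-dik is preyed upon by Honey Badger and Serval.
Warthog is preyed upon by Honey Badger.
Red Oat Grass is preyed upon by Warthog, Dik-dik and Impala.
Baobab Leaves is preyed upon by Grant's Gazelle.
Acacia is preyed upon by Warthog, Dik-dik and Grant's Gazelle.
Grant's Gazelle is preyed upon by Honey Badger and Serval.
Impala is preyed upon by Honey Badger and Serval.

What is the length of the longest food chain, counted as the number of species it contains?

3 species

One longest chain: Baobab Leaves → Grant's Gazelle → Honey Badger.
It has 3 species and 2 links.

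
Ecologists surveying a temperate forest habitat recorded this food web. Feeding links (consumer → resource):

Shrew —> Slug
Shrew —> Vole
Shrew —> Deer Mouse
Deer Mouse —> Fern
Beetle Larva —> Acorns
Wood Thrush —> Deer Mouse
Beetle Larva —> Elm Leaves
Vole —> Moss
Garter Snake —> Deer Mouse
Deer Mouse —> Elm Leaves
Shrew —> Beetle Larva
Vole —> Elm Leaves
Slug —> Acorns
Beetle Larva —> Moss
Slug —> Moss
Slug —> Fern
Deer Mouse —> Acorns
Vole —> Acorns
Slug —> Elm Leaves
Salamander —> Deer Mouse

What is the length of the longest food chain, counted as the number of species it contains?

3 species

One longest chain: Elm Leaves → Deer Mouse → Salamander.
It has 3 species and 2 links.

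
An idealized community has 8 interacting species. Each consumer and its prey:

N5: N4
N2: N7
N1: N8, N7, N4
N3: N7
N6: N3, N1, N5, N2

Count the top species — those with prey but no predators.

Top species (has prey, but nothing eats it): N6.
Count: 1.

1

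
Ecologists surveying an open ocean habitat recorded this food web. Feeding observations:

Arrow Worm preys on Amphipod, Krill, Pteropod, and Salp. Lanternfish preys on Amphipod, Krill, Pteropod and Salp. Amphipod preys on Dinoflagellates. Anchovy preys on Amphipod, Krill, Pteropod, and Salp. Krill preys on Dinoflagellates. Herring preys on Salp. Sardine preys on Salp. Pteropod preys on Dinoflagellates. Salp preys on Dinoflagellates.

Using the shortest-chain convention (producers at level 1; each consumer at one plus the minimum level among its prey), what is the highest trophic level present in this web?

Producers (level 1): Dinoflagellates.
Following each consumer down to its lowest-level prey: Dinoflagellates → Amphipod → Lanternfish (levels 1 through 3).
All prey of Lanternfish (Amphipod 2, Pteropod 2, Salp 2, Krill 2) are at level 2 or above, so Lanternfish is at level 1 + 2 = 3.
Every consumer has at least one prey at level 2 or below, so none exceeds level 3.

3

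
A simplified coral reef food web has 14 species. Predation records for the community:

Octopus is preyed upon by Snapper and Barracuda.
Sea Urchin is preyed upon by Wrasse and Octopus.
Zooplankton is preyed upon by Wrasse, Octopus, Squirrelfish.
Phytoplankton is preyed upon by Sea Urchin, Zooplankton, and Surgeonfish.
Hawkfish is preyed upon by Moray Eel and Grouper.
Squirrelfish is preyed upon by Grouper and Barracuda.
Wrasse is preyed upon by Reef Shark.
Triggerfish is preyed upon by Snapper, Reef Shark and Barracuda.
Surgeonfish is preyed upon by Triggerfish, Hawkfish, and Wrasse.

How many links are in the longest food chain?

3 links

One longest chain: Phytoplankton → Surgeonfish → Triggerfish → Reef Shark.
It has 4 species and 3 links.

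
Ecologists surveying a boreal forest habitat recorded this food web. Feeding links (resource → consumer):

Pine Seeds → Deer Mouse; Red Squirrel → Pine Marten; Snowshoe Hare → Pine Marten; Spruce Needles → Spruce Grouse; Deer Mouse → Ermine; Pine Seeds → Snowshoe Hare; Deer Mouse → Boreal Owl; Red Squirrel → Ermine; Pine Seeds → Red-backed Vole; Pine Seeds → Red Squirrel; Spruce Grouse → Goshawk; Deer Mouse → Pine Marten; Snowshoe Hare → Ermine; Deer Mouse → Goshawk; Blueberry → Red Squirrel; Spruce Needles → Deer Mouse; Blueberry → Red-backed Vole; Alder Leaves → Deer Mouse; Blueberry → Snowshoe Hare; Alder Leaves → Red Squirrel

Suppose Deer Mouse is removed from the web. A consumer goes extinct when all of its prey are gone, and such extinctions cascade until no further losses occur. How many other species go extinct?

1

Remove Deer Mouse.
Round 1: Boreal Owl (all prey gone) → extinct.
No further losses. Total secondary extinctions: 1.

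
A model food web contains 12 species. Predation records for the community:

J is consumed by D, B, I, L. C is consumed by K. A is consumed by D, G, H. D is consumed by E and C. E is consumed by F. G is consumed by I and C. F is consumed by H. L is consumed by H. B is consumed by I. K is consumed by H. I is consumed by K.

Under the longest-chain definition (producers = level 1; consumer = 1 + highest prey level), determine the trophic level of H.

A is a producer → level 1.
G eats A → level 2.
I eats G (level 2); other prey at levels: J 1, B 2 → level 3.
K eats I (level 3); other prey at levels: C 3 → level 4.
H eats K (level 4); other prey at levels: A 1, L 2, F 4 → level 5.

Trophic level 5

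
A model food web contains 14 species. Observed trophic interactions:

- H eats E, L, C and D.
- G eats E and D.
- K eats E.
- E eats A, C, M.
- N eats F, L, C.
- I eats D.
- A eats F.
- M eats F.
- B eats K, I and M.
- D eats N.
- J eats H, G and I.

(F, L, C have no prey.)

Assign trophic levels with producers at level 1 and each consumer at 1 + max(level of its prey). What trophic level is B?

Trophic level 5

F is a producer → level 1.
A eats F → level 2.
E eats A (level 2); other prey at levels: C 1, M 2 → level 3.
K eats E → level 4.
B eats K (level 4); other prey at levels: M 2, I 4 → level 5.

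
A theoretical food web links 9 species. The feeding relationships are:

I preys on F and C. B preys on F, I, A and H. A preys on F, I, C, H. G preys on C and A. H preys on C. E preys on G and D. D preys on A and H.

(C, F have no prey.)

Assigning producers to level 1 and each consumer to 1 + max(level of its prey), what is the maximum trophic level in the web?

Producers (level 1): C, F.
C → I → A → D → E gives E level 5.
No species has a prey at level 5, so no species reaches level 6.

5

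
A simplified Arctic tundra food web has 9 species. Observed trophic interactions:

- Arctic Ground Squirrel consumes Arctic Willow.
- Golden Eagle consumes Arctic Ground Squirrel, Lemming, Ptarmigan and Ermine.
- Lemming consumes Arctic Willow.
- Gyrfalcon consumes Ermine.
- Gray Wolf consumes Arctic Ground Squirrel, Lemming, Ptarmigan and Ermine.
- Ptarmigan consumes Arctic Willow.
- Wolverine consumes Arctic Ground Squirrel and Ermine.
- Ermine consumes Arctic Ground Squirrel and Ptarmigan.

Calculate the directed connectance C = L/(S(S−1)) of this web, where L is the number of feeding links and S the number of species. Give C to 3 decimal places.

C = 0.222

The web has S = 9 species and L = 16 feeding links.
C = L / (S(S−1)) = 16 / 72 = 0.2222 ≈ 0.222.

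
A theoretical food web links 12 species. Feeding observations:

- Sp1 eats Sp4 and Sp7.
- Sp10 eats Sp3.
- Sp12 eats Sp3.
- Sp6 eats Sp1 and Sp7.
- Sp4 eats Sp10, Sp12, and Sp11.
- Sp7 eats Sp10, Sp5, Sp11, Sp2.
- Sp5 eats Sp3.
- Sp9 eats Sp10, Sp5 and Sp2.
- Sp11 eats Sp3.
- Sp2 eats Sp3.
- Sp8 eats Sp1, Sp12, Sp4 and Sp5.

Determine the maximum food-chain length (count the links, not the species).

4 links

One longest chain: Sp3 → Sp12 → Sp4 → Sp1 → Sp6.
It has 5 species and 4 links.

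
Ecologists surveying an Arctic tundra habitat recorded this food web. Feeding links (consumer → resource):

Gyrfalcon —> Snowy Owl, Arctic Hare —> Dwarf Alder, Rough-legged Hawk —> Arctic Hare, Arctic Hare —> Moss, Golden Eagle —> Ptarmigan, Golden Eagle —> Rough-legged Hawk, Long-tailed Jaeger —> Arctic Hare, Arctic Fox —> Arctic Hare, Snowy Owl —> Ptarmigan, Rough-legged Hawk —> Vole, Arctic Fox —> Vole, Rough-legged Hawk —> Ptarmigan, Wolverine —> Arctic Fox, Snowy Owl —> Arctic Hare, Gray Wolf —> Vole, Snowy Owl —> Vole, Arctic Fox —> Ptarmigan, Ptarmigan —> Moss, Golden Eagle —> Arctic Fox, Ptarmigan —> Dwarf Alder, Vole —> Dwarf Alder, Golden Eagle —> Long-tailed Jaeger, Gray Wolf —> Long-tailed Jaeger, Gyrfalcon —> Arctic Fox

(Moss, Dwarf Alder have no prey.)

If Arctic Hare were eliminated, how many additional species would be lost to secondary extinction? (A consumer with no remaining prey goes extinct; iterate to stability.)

1

Remove Arctic Hare.
Round 1: Long-tailed Jaeger (all prey gone) → extinct.
No further losses. Total secondary extinctions: 1.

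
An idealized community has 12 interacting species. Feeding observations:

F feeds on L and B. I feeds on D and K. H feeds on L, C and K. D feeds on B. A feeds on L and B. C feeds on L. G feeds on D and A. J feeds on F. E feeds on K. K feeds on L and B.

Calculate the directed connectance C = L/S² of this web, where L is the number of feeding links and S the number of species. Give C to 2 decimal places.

C = 0.12

The web has S = 12 species and L = 17 feeding links.
C = L / S² = 17 / 144 = 0.1181 ≈ 0.12.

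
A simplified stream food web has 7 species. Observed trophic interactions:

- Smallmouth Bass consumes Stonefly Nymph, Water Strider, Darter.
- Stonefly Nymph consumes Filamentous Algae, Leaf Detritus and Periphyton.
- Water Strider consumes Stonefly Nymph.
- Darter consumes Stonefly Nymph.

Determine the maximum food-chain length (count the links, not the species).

3 links

One longest chain: Leaf Detritus → Stonefly Nymph → Water Strider → Smallmouth Bass.
It has 4 species and 3 links.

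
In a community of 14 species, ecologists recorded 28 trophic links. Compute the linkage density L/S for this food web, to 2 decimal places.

L/S = 2.00

There are L = 28 links among S = 14 species.
L/S = 28/14 = 2.0000 ≈ 2.00.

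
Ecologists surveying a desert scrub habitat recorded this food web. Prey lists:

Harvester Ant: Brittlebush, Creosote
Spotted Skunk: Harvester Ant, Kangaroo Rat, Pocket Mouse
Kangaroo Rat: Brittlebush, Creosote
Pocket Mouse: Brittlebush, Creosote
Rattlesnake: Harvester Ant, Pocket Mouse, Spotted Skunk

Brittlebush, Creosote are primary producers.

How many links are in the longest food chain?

One longest chain: Brittlebush → Harvester Ant → Spotted Skunk → Rattlesnake.
It has 4 species and 3 links.

3 links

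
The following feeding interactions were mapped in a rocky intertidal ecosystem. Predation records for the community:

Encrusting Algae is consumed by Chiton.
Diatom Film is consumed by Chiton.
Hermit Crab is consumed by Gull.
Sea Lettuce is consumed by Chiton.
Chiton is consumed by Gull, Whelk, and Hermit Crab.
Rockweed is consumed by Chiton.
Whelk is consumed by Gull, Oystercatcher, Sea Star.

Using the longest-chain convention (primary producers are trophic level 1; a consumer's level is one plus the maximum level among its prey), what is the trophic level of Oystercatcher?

Trophic level 4

Rockweed is a producer → level 1.
Chiton eats Rockweed (level 1); other prey at levels: Sea Lettuce 1, Encrusting Algae 1, Diatom Film 1 → level 2.
Whelk eats Chiton → level 3.
Oystercatcher eats Whelk → level 4.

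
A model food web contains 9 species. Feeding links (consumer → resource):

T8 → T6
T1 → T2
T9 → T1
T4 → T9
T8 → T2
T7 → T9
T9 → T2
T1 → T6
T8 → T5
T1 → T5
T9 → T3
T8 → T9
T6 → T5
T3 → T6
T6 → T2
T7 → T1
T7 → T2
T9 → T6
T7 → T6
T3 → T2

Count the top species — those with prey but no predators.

Top species (has prey, but nothing eats it): T4, T8, T7.
Count: 3.

3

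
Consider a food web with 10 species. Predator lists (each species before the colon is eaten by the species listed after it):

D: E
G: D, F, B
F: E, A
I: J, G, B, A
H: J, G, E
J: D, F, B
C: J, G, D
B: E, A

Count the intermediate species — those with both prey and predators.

Intermediate species (has both prey and predators): J, G, D, F, B.
Count: 5.

5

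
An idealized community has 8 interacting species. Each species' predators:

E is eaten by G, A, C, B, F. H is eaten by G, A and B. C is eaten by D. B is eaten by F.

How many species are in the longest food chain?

One longest chain: E → B → F.
It has 3 species and 2 links.

3 species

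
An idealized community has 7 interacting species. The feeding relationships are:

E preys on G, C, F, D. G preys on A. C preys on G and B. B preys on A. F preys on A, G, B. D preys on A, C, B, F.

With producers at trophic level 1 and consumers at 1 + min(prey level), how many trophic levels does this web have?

3

Producers (level 1): A.
Following each consumer down to its lowest-level prey: A → G → E (levels 1 through 3).
All prey of E (G 2, F 2, D 2, C 3) are at level 2 or above, so E is at level 1 + 2 = 3.
Every consumer has at least one prey at level 2 or below, so none exceeds level 3.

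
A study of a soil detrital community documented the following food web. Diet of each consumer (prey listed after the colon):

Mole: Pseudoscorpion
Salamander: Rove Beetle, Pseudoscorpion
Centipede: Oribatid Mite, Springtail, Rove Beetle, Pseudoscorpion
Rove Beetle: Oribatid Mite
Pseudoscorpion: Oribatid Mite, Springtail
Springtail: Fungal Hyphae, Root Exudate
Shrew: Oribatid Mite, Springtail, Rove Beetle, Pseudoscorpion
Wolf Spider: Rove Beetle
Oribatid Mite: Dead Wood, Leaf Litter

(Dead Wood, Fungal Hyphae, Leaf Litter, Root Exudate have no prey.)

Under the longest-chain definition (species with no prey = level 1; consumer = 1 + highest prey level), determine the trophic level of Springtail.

Fungal Hyphae has no prey (basal) → level 1.
Springtail eats Fungal Hyphae (level 1); other prey at levels: Root Exudate 1 → level 2.

Trophic level 2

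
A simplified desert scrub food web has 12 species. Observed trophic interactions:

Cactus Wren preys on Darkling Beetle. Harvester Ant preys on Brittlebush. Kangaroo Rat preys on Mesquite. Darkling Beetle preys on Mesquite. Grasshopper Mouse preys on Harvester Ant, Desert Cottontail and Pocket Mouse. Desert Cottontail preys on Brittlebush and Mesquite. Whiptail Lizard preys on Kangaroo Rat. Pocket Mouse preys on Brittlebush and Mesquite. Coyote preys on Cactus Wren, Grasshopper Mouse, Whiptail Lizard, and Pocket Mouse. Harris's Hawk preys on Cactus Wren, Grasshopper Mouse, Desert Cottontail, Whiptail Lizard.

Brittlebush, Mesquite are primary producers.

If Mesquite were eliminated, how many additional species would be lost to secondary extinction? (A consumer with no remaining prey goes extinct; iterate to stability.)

4

Remove Mesquite.
Round 1: Kangaroo Rat (all prey gone), Darkling Beetle (all prey gone) → extinct.
Round 2: Cactus Wren (all prey gone), Whiptail Lizard (all prey gone) → extinct.
No further losses. Total secondary extinctions: 4.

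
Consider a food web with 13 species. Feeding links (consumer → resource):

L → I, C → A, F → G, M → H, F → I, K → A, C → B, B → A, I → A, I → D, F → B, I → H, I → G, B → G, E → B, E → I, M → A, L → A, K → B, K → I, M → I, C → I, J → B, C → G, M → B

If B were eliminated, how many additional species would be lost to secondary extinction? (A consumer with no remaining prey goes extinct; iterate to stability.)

Remove B.
Round 1: J (all prey gone) → extinct.
No further losses. Total secondary extinctions: 1.

1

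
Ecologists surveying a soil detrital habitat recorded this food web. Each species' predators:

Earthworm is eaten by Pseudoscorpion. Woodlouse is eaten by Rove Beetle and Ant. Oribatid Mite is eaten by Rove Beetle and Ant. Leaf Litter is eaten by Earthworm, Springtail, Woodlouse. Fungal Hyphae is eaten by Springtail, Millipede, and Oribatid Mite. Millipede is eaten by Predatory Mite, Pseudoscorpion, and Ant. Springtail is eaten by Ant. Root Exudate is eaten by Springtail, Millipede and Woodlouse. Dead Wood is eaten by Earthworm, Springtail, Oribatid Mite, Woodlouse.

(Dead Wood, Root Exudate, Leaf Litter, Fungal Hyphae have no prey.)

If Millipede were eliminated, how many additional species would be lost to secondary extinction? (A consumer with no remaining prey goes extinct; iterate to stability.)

Remove Millipede.
Round 1: Predatory Mite (all prey gone) → extinct.
No further losses. Total secondary extinctions: 1.

1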